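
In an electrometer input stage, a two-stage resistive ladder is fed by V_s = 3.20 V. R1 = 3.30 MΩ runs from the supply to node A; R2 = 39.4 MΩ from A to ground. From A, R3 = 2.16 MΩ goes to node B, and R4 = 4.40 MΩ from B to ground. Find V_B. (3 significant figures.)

V_B ≈ 1.35 V

Node A sees R2 in parallel with the series input of stage 2, R3 + R4 = 6.560 MΩ.
R2 ‖ (R3+R4) = 5.624 MΩ.
So V_A = 3.20 × 0.6302 = 2.017 V.
Then the unloaded second divider: V_B = V_A × R4/(R3+R4) = 2.017 × 0.6707 = 1.353 V.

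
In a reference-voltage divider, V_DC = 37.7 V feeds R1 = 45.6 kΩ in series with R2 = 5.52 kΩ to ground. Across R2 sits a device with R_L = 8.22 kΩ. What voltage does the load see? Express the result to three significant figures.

V_out ≈ 2.55 V

R2 ‖ R_L = (5.52 × 8.22)/(5.52 + 8.22) = 3.302 kΩ.
Then V_out = V_DC · R2'/(R1 + R2') = 37.7 × 3.302/48.90 = 2.546 V.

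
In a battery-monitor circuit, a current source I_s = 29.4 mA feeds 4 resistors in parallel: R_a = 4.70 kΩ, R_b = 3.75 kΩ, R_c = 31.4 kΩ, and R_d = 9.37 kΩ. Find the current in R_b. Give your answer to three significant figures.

Total conductance ΣG = 1/4.70 + 1/3.75 + 1/31.4 + 1/9.37 = 0.6180 (units of 1/kΩ).
Current divider: I(R_b) = I_s · G_k/ΣG = 29.4 × (0.2667/0.6180) = 29.4 × 0.4315 = 12.69 mA.

I ≈ 12.7 mA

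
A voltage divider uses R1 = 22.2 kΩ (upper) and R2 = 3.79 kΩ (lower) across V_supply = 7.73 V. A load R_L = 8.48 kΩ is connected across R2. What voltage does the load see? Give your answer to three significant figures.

R2 ‖ R_L = (3.79 × 8.48)/(3.79 + 8.48) = 2.619 kΩ.
Then V_out = V_supply · R2'/(R1 + R2') = 7.73 × 2.619/24.82 = 0.8158 V.

V_out ≈ 0.816 V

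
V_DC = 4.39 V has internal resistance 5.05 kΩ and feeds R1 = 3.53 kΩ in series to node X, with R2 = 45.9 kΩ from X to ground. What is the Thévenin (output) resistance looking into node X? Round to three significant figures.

R_th ≈ 7.23 kΩ

R1' = 5.05 + 3.53 = 8.580 kΩ (source resistance + R1).
Looking into X with the source shorted: R_th = R1'·R2/(R1'+R2) = 8.580 × 45.9/54.48 = 7.229 kΩ.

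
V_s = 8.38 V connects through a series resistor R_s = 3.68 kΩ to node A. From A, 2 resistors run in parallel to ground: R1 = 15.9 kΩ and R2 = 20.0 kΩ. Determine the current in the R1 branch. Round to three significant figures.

Combine the parallel branches: R_p = (1/15.9 + 1/20.0)⁻¹ = 8.858 kΩ.
Node voltage V_A = V_s · R_p/(R_s + R_p) = 8.38 × 0.7065 = 5.920 V.
Branch current I = V_A/R1 = 5.920/15.9 = 0.3724 mA.

I ≈ 0.372 mA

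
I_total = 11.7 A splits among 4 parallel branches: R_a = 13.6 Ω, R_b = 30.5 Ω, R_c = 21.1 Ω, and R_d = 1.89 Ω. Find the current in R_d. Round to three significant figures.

Total conductance ΣG = 1/13.6 + 1/30.5 + 1/21.1 + 1/1.89 = 0.6828 (units of 1/Ω).
Current divider: I(R_d) = I_total · G_k/ΣG = 11.7 × (0.5291/0.6828) = 11.7 × 0.7749 = 9.066 A.

I ≈ 9.07 A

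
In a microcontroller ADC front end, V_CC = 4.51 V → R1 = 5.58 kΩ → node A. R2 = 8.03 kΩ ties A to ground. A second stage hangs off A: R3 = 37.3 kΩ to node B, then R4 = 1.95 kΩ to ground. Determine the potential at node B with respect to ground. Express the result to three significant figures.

Looking into the second stage from A: R3 + R4 = 39.25 kΩ appears in parallel with R2.
R2 ‖ (R3+R4) = 6.666 kΩ.
So V_A = 4.51 × 0.5443 = 2.455 V.
Stage 2 is unloaded, so V_B = V_A · R4/(R3+R4) = 2.455 × 1.95/39.25 = 0.1220 V.

V_B ≈ 0.122 V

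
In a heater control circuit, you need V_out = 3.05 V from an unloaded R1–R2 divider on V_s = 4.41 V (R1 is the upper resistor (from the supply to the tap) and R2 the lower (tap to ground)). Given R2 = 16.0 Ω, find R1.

R1 ≈ 7.13 Ω

The divider ratio is R2/(R1+R2) = 3.05/4.41 = 0.6916.
So R1 = R2 · (V_s/V_out − 1) = 16.0 × (4.41/3.05 − 1) = 16.0 × 0.4459 = 7.134 Ω.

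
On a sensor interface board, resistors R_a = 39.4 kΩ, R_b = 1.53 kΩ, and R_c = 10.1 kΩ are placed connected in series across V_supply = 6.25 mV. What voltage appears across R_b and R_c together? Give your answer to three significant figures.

ΣR = 39.4 + 1.53 + 10.1 = 51.03 kΩ.
R_{R_b..R_c} = 1.53 + 10.1 = 11.63 kΩ.
V = V_supply · R/ΣR = 6.25 × 0.2279 = 1.424 mV.

V ≈ 1.42 mV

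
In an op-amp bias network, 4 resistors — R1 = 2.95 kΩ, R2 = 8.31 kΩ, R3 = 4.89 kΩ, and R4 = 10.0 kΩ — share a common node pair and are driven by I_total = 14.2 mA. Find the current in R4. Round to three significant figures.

I ≈ 1.86 mA

ΣG = 1/2.95 + 1/8.31 + 1/4.89 + 1/10.0 = 0.7638.
Current divider: I(R4) = I_total · G_k/ΣG = 14.2 × (0.1000/0.7638) = 14.2 × 0.1309 = 1.859 mA.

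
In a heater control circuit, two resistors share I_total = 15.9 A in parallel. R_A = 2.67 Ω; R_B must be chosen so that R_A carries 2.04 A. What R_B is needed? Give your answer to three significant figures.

R_B ≈ 0.393 Ω

Two-branch current divider: I_A = I_total · R_B/(R_A + R_B).
2.04/15.9 = R_B/(R_A + R_B) → R_B = R_A · (0.1283)/(1 − 0.1283) = 2.67 × 0.1472 = 0.3930 Ω.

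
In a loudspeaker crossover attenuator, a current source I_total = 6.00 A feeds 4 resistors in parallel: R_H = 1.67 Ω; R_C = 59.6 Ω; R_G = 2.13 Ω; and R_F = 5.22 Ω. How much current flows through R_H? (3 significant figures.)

I ≈ 2.81 A

Conductances: ΣG = 1/1.67 + 1/59.6 + 1/2.13 + 1/5.22 = 1.277 (1/Ω).
By the current-divider rule, I = I_total · G_k/ΣG = 6.00 × 0.4690 = 2.814 A.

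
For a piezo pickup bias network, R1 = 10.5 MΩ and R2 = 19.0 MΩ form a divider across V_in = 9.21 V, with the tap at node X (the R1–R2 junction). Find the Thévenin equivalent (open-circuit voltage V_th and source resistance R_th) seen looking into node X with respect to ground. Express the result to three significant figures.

V_th ≈ 5.93 V, R_th ≈ 6.76 MΩ

Open-circuit (no load on X): V_th = V_in · R2/(R1 + R2) = 9.21 × 19.0/(10.50 + 19.0) = 5.932 V.
With V_in suppressed (replaced by a short), R_th = R1 ‖ R2 = (10.50 × 19.0)/(10.50 + 19.0) = 6.763 MΩ.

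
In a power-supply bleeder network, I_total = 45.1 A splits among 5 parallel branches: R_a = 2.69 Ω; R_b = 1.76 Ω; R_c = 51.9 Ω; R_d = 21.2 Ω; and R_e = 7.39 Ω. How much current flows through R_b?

Conductances: ΣG = 1/2.69 + 1/1.76 + 1/51.9 + 1/21.2 + 1/7.39 = 1.142 (1/Ω).
By the current-divider rule, I = I_total · G_k/ΣG = 45.1 × 0.4977 = 22.44 A.

I ≈ 22.4 A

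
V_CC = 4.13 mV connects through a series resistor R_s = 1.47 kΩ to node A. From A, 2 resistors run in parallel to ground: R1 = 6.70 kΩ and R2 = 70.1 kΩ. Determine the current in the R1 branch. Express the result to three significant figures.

Parallel bank: R_p = 1/(1/6.70 + 1/70.1) = 6.115 kΩ.
V_A by voltage divider: V_A = 4.13 × 6.115/(1.47 + 6.115) = 3.330 mV.
I(R1) = V_A / R1 = 3.330/6.70 = 0.4970 µA.

I ≈ 0.497 µA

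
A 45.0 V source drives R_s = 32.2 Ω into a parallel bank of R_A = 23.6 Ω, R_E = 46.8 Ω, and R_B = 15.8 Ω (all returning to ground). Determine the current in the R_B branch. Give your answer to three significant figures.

I ≈ 0.560 A

Parallel bank: R_p = 1/(1/23.6 + 1/46.8 + 1/15.8) = 7.872 Ω.
V_A by voltage divider: V_A = 45.0 × 7.872/(32.2 + 7.872) = 8.840 V.
I(R_B) = V_A / R_B = 8.840/15.8 = 0.5595 A.
(Equivalently: I_total = 1.123 A, then current-divider fraction G_k/ΣG = 0.4982.)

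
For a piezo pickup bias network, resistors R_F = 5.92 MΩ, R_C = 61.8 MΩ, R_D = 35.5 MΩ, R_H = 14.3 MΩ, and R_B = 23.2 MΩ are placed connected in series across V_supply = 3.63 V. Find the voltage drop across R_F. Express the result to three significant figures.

V ≈ 0.153 V

Total series resistance ΣR = 5.92 + 61.8 + 35.5 + 14.3 + 23.2 = 140.7 MΩ.
Voltage divider: V = V_supply · (5.920 / 140.7) = 3.63 × 0.04207 = 0.1527 V.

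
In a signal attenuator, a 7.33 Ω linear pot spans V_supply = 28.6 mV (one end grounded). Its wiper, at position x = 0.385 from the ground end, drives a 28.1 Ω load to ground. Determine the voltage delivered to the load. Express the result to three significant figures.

Split the track: R_lower = x·R_p = 2.822 Ω, R_upper = (1−x)·R_p = 4.508 Ω.
(x·R_p) ‖ R_L = 2.565 Ω.
Then V_out = V_supply · 2.565/(4.508 + 2.565) = 10.37 mV.

V_out ≈ 10.4 mV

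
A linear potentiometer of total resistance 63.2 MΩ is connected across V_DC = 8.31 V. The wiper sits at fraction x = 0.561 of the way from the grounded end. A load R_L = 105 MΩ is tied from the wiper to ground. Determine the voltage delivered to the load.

V_out ≈ 4.06 V

The pot divides into 27.74 MΩ above the wiper and 35.46 MΩ below.
(x·R_p) ‖ R_L = 26.51 MΩ.
V_out = 8.31 × 26.51/(27.74 + 26.51) = 4.060 V.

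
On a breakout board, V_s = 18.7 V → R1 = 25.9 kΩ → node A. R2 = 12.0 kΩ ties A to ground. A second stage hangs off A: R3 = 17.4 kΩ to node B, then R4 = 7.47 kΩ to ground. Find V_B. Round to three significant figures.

Node A sees R2 in parallel with the series input of stage 2, R3 + R4 = 24.87 kΩ.
R2 ‖ (R3+R4) = 8.094 kΩ.
So V_A = 18.7 × 0.2381 = 4.453 V.
Stage 2 is unloaded, so V_B = V_A · R4/(R3+R4) = 4.453 × 7.47/24.87 = 1.337 V.

V_B ≈ 1.34 V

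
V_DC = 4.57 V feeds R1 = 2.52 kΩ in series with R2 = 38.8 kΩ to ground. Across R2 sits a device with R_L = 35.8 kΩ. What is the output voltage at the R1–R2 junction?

V_out ≈ 4.03 V

R2 ‖ R_L = (38.8 × 35.8)/(38.8 + 35.8) = 18.62 kΩ.
Then V_out = V_DC · R2'/(R1 + R2') = 4.57 × 18.62/21.14 = 4.025 V.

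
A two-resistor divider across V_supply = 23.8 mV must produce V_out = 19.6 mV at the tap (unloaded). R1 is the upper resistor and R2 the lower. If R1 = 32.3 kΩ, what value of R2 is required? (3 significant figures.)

R2 ≈ 151 kΩ

The divider ratio is R2/(R1+R2) = 19.6/23.8 = 0.8235.
R2 = R1 · 0.8235/(1 − 0.8235) = 150.7 kΩ.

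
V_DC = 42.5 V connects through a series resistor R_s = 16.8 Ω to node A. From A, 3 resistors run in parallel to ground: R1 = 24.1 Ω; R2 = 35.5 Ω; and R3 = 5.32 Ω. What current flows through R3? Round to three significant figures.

I ≈ 1.50 A

Combine the parallel branches: R_p = (1/24.1 + 1/35.5 + 1/5.32)⁻¹ = 3.881 Ω.
V_A = 42.5 × 3.881/20.68 = 7.976 V.
Branch current I = V_A/R3 = 7.976/5.32 = 1.499 A.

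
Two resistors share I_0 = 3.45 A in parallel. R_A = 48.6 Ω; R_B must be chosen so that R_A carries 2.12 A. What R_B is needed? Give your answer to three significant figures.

R_B ≈ 77.5 Ω

The fraction through R_A equals R_B/(R_A+R_B).
2.12/3.45 = R_B/(R_A + R_B) → R_B = R_A · (0.6145)/(1 − 0.6145) = 48.6 × 1.594 = 77.47 Ω.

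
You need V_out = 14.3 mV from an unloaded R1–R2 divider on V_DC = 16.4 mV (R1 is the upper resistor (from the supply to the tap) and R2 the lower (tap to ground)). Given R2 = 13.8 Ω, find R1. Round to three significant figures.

R1 ≈ 2.03 Ω

Required fraction k = V_out/V_DC = 0.8720.
R1 = R2·(1/k − 1) = 13.8 × 0.1469 = 2.027 Ω.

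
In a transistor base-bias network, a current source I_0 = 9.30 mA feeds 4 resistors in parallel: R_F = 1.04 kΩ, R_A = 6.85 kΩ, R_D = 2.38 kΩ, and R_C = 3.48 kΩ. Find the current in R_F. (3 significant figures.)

Conductances: ΣG = 1/1.04 + 1/6.85 + 1/2.38 + 1/3.48 = 1.815 (1/kΩ).
Current divider: I(R_F) = I_0 · G_k/ΣG = 9.30 × (0.9615/1.815) = 9.30 × 0.5298 = 4.927 mA.

I ≈ 4.93 mA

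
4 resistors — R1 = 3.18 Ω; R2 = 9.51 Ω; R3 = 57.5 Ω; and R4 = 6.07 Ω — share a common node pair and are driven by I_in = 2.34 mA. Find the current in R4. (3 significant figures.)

I ≈ 0.641 mA

ΣG = 1/3.18 + 1/9.51 + 1/57.5 + 1/6.07 = 0.6018.
By the current-divider rule, I = I_in · G_k/ΣG = 2.34 × 0.2738 = 0.6406 mA.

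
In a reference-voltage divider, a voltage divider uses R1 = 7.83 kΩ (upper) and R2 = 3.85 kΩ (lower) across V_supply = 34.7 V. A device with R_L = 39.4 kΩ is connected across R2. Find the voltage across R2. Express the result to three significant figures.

R2 ‖ R_L = (3.85 × 39.4)/(3.85 + 39.4) = 3.507 kΩ.
Now apply the divider: V_out = 34.7 × 0.3094 = 10.73 V.

V_out ≈ 10.7 V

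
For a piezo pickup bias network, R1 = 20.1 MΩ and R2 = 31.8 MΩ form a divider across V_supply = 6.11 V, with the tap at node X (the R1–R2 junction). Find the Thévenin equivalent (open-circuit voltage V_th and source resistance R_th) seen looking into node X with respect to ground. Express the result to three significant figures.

V_th is the unloaded tap voltage: V_supply · R2/(R1+R2) = 6.11 × 0.6127 = 3.744 V.
Zeroing V_supply shorts the top of R1 to ground, so R_th = R1 ‖ R2 = 12.32 MΩ.

V_th ≈ 3.74 V, R_th ≈ 12.3 MΩ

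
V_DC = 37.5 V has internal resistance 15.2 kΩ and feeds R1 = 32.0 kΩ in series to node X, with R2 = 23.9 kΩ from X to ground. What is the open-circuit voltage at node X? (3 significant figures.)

R1' = 15.2 + 32.0 = 47.20 kΩ (source resistance + R1).
V_th is the unloaded tap voltage: V_DC · R2/(R1'+R2) = 37.5 × 0.3361 = 12.61 V.

V_th ≈ 12.6 V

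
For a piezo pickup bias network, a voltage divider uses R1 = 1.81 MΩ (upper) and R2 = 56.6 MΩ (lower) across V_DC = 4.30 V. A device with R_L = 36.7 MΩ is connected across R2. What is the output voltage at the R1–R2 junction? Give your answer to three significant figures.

V_out ≈ 3.98 V

R2 ‖ R_L = (56.6 × 36.7)/(56.6 + 36.7) = 22.26 MΩ.
Then V_out = V_DC · R2'/(R1 + R2') = 4.30 × 22.26/24.07 = 3.977 V.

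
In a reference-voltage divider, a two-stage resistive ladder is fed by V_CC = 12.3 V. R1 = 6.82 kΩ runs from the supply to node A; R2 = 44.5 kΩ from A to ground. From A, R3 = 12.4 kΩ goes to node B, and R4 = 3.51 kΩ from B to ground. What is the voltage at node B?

Looking into the second stage from A: R3 + R4 = 15.91 kΩ appears in parallel with R2.
R2 ‖ (R3+R4) = 11.72 kΩ.
V_A = 12.3 × 11.72/(6.82 + 11.72) = 7.775 V.
Then the unloaded second divider: V_B = V_A × R4/(R3+R4) = 7.775 × 0.2206 = 1.715 V.

V_B ≈ 1.72 V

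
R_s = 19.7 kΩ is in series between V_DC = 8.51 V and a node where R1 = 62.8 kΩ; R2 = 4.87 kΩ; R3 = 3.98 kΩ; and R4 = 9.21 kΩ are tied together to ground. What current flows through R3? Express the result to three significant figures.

I ≈ 0.172 mA

Combine the parallel branches: R_p = (1/62.8 + 1/4.87 + 1/3.98 + 1/9.21)⁻¹ = 1.721 kΩ.
V_A by voltage divider: V_A = 8.51 × 1.721/(19.7 + 1.721) = 0.6837 V.
Branch current I = V_A/R3 = 0.6837/3.98 = 0.1718 mA.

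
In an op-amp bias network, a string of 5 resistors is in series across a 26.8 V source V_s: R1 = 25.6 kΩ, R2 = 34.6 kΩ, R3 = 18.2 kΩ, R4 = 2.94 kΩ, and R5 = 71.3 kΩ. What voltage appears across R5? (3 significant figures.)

V ≈ 12.5 V

Series total: ΣR = 25.6 + 34.6 + 18.2 + 2.94 + 71.3 = 152.6 kΩ.
By the voltage-divider rule, V = 26.8 × 71.30/152.6 = 12.52 V.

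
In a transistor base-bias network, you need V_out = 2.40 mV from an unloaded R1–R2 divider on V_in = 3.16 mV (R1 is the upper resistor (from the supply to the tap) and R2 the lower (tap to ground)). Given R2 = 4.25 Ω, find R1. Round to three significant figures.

The divider ratio is R2/(R1+R2) = 2.40/3.16 = 0.7595.
So R1 = R2 · (V_in/V_out − 1) = 4.25 × (3.16/2.40 − 1) = 4.25 × 0.3167 = 1.346 Ω.

R1 ≈ 1.35 Ω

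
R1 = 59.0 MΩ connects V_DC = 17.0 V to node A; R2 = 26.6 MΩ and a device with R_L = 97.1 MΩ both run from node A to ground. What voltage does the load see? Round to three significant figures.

First combine the lower leg with the load: R2 ‖ R_L = 20.88 MΩ.
Now apply the divider: V_out = 17.0 × 0.2614 = 4.444 V.

V_out ≈ 4.44 V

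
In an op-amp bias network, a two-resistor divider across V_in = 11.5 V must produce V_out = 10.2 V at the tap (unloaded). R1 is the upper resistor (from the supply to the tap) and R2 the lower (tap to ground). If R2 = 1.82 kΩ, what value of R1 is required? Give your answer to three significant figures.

Required fraction k = V_out/V_in = 0.8870.
Rearranging, R1 = R2·(1−k)/k = 1.82 × 0.1275 = 0.2320 kΩ.

R1 ≈ 0.232 kΩ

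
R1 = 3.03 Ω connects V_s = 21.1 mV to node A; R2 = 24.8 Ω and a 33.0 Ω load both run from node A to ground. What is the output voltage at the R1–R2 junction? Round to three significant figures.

V_out ≈ 17.4 mV

The load sits in parallel with R2, giving an effective lower resistance R2' = R2·R_L/(R2+R_L) = 14.16 Ω.
Now apply the divider: V_out = 21.1 × 0.8237 = 17.38 mV.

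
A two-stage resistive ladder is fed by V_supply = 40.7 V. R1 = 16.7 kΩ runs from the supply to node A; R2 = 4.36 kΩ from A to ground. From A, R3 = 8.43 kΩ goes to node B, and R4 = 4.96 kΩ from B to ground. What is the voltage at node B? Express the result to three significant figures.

V_B ≈ 2.48 V

Node A sees R2 in parallel with the series input of stage 2, R3 + R4 = 13.39 kΩ.
Effective lower resistance at A: R2 ‖ 13.39 = 3.289 kΩ.
First divider: V_A = V_supply · 3.289/(16.7 + 3.289) = 6.697 V.
Stage 2 is unloaded, so V_B = V_A · R4/(R3+R4) = 6.697 × 4.96/13.39 = 2.481 V.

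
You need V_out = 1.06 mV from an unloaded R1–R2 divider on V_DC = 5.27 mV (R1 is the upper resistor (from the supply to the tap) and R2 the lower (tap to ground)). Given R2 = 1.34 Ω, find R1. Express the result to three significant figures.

Required fraction k = V_out/V_DC = 0.2011.
Rearranging, R1 = R2·(1−k)/k = 1.34 × 3.972 = 5.322 Ω.

R1 ≈ 5.32 Ω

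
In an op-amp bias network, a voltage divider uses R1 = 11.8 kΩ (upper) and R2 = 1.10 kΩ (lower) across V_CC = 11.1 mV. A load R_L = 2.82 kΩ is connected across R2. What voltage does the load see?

V_out ≈ 0.698 mV

First combine the lower leg with the load: R2 ‖ R_L = 0.7913 kΩ.
Voltage divider with the loaded lower leg: V_out = 11.1 × 0.7913/(11.8 + 0.7913) = 11.1 × 0.06285 = 0.6976 mV.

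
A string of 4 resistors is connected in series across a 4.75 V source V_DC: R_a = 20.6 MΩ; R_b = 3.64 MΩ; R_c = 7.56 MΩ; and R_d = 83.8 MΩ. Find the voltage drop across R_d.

V ≈ 3.44 V

ΣR = 20.6 + 3.64 + 7.56 + 83.8 = 115.6 MΩ.
V = V_DC · R/ΣR = 4.75 × 0.7249 = 3.443 V.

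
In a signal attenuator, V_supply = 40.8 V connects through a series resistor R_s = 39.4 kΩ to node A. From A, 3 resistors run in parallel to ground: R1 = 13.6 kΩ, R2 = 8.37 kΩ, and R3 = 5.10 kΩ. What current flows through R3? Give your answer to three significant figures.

I ≈ 0.490 mA

Parallel bank: R_p = 1/(1/13.6 + 1/8.37 + 1/5.10) = 2.570 kΩ.
V_A = 40.8 × 2.570/41.97 = 2.498 V.
Branch current I = V_A/R3 = 2.498/5.10 = 0.4899 mA.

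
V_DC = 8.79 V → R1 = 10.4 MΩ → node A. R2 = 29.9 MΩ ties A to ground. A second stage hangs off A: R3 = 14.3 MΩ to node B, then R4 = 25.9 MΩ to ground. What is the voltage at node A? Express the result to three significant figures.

V_A ≈ 5.47 V

Looking into the second stage from A: R3 + R4 = 40.20 MΩ appears in parallel with R2.
Effective lower resistance at A: R2 ‖ 40.20 = 17.15 MΩ.
V_A = 8.79 × 17.15/(10.4 + 17.15) = 5.471 V.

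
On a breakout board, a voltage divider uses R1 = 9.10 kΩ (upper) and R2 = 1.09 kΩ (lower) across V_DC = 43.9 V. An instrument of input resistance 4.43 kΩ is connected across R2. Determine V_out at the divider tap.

First combine the lower leg with the load: R2 ‖ R_L = 0.8748 kΩ.
Then V_out = V_DC · R2'/(R1 + R2') = 43.9 × 0.8748/9.975 = 3.850 V.

V_out ≈ 3.85 V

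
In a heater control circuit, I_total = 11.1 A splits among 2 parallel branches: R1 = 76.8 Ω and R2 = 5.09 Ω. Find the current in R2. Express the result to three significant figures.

Two-branch current divider: I_k = I_total · R_other/(R_1 + R_2).
So I = 11.1 × 76.8/81.89 = 10.41 A.

I ≈ 10.4 A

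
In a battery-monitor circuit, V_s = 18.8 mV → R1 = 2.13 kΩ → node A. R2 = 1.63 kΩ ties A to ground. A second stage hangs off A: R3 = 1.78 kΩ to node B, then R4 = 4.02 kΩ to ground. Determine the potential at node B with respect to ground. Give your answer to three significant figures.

V_B ≈ 4.87 mV

Looking into the second stage from A: R3 + R4 = 5.800 kΩ appears in parallel with R2.
R2 ‖ (R3+R4) = 1.272 kΩ.
First divider: V_A = V_s · 1.272/(2.13 + 1.272) = 7.031 mV.
V_B = V_A × 0.6931 = 4.873 mV.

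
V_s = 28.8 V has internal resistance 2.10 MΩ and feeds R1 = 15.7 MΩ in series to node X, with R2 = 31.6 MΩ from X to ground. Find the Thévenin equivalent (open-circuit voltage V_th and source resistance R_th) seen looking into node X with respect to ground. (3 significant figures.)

V_th ≈ 18.4 V, R_th ≈ 11.4 MΩ

R1' = 2.10 + 15.7 = 17.80 MΩ (source resistance + R1).
V_th is the unloaded tap voltage: V_s · R2/(R1'+R2) = 28.8 × 0.6397 = 18.42 V.
With V_s suppressed (replaced by a short), R_th = R1' ‖ R2 = (17.80 × 31.6)/(17.80 + 31.6) = 11.39 MΩ.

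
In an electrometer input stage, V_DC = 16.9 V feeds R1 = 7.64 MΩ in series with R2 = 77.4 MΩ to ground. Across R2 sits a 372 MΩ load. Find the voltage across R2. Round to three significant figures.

V_out ≈ 15.1 V

The load sits in parallel with R2, giving an effective lower resistance R2' = R2·R_L/(R2+R_L) = 64.07 MΩ.
Then V_out = V_DC · R2'/(R1 + R2') = 16.9 × 64.07/71.71 = 15.10 V.
(Unloaded it would be 15.4 V; the load pulls it down.)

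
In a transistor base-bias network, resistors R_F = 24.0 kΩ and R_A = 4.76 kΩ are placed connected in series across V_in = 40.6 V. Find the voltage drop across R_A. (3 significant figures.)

Series total: ΣR = 24.0 + 4.76 = 28.76 kΩ.
V = V_in · R/ΣR = 40.6 × 0.1655 = 6.720 V.

V ≈ 6.72 V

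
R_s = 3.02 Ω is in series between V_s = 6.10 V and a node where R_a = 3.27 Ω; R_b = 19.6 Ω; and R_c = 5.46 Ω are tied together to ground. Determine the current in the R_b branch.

I ≈ 0.118 A

Combine the parallel branches: R_p = (1/3.27 + 1/19.6 + 1/5.46)⁻¹ = 1.852 Ω.
Node voltage V_A = V_s · R_p/(R_s + R_p) = 6.10 × 0.3801 = 2.319 V.
I(R_b) = V_A / R_b = 2.319/19.6 = 0.1183 A.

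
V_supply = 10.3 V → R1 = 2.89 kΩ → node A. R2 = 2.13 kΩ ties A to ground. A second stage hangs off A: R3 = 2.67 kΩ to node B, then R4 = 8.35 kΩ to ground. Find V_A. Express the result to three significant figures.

Node A sees R2 in parallel with the series input of stage 2, R3 + R4 = 11.02 kΩ.
R2 ‖ (R3+R4) = 1.785 kΩ.
V_A = 10.3 × 1.785/(2.89 + 1.785) = 3.933 V.

V_A ≈ 3.93 V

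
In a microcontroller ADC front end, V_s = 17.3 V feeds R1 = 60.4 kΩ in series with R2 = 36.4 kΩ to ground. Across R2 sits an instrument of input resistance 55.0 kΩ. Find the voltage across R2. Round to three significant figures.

V_out ≈ 4.60 V

First combine the lower leg with the load: R2 ‖ R_L = 21.90 kΩ.
Then V_out = V_s · R2'/(R1 + R2') = 17.3 × 21.90/82.30 = 4.604 V.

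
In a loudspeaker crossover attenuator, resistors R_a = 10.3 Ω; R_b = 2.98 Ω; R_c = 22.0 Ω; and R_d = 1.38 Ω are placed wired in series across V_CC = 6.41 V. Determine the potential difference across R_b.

Series total: ΣR = 10.3 + 2.98 + 22.0 + 1.38 = 36.66 Ω.
V = V_CC · R/ΣR = 6.41 × 0.08129 = 0.5211 V.

V ≈ 0.521 V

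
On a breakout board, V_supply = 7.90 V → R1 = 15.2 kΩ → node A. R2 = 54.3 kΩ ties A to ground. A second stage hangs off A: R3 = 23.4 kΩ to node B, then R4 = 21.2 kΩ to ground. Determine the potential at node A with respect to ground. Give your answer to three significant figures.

Node A sees R2 in parallel with the series input of stage 2, R3 + R4 = 44.60 kΩ.
Effective lower resistance at A: R2 ‖ 44.60 = 24.49 kΩ.
First divider: V_A = V_supply · 24.49/(15.2 + 24.49) = 4.874 V.

V_A ≈ 4.87 V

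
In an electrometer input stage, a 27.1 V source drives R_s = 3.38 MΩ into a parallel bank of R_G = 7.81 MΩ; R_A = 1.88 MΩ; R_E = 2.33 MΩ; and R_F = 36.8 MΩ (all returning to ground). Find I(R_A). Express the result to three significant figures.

Parallel bank: R_p = 1/(1/7.81 + 1/1.88 + 1/2.33 + 1/36.8) = 0.8958 MΩ.
Node voltage V_A = V_DC · R_p/(R_s + R_p) = 27.1 × 0.2095 = 5.678 V.
I(R_A) = V_A / R_A = 5.678/1.88 = 3.020 µA.

I ≈ 3.02 µA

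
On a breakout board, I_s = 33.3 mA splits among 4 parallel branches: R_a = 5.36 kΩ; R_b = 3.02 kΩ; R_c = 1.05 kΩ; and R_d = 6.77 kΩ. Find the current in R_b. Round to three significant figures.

I ≈ 6.82 mA

Conductances: ΣG = 1/5.36 + 1/3.02 + 1/1.05 + 1/6.77 = 1.618 (1/kΩ).
Current divider: I(R_b) = I_s · G_k/ΣG = 33.3 × (0.3311/1.618) = 33.3 × 0.2047 = 6.816 mA.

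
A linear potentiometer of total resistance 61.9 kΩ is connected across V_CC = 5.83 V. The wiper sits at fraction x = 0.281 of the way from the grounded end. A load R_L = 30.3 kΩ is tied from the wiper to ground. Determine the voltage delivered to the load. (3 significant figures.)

Lower segment x·R_p = 17.39 kΩ; upper segment (1−x)·R_p = 44.51 kΩ.
Lower segment in parallel with the load: 17.39 ‖ 30.3 = 11.05 kΩ.
V_out = 5.83 × 11.05/(44.51 + 11.05) = 1.160 V.

V_out ≈ 1.16 V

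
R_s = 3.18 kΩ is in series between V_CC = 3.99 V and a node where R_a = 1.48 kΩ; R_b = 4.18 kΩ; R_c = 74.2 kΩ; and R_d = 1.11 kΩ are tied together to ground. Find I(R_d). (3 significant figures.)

Combine the parallel branches: R_p = (1/1.48 + 1/4.18 + 1/74.2 + 1/1.11)⁻¹ = 0.5467 kΩ.
V_A = 3.99 × 0.5467/3.727 = 0.5853 V.
Branch current I = V_A/R_d = 0.5853/1.11 = 0.5273 mA.

I ≈ 0.527 mA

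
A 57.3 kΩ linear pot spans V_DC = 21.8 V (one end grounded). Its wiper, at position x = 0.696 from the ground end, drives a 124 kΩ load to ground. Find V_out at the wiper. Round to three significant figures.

Split the track: R_lower = x·R_p = 39.88 kΩ, R_upper = (1−x)·R_p = 17.42 kΩ.
(x·R_p) ‖ R_L = 30.18 kΩ.
Then V_out = V_DC · 30.18/(17.42 + 30.18) = 13.82 V.

V_out ≈ 13.8 V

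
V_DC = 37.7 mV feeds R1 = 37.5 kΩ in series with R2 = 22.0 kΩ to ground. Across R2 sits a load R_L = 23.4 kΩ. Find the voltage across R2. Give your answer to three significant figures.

The load sits in parallel with R2, giving an effective lower resistance R2' = R2·R_L/(R2+R_L) = 11.34 kΩ.
Voltage divider with the loaded lower leg: V_out = 37.7 × 11.34/(37.5 + 11.34) = 37.7 × 0.2322 = 8.753 mV.
(Unloaded it would be 13.9 mV; the load pulls it down.)

V_out ≈ 8.75 mV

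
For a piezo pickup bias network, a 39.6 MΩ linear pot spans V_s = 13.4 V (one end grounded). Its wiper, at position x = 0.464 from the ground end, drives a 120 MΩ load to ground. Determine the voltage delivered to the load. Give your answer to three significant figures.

V_out ≈ 5.75 V

Lower segment x·R_p = 18.37 MΩ; upper segment (1−x)·R_p = 21.23 MΩ.
R_L loads the lower segment: effective lower R = 15.93 MΩ.
Loaded-divider output: V_out = 13.4 × 0.4288 = 5.746 V.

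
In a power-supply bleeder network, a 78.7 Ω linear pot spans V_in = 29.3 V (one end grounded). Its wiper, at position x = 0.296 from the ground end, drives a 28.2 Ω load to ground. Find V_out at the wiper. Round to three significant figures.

V_out ≈ 5.48 V

The pot divides into 55.40 Ω above the wiper and 23.30 Ω below.
(x·R_p) ‖ R_L = 12.76 Ω.
V_out = 29.3 × 12.76/(55.40 + 12.76) = 5.484 V.
(Unloaded: V_out = x·V_in = 8.67 V.)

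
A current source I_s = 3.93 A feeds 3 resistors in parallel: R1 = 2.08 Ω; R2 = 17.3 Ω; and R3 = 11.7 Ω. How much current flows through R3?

ΣG = 1/2.08 + 1/17.3 + 1/11.7 = 0.6240.
Current divider: I(R3) = I_s · G_k/ΣG = 3.93 × (0.08547/0.6240) = 3.93 × 0.1370 = 0.5383 A.

I ≈ 0.538 A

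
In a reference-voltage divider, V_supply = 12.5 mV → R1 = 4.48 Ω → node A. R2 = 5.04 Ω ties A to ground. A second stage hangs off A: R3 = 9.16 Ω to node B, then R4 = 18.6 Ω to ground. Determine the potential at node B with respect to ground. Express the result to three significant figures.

V_B ≈ 4.08 mV

The second stage (R3 + R4 = 27.76 Ω) loads node A in parallel with R2.
R2 ‖ (R3+R4) = 4.266 Ω.
First divider: V_A = V_supply · 4.266/(4.48 + 4.266) = 6.097 mV.
Stage 2 is unloaded, so V_B = V_A · R4/(R3+R4) = 6.097 × 18.6/27.76 = 4.085 mV.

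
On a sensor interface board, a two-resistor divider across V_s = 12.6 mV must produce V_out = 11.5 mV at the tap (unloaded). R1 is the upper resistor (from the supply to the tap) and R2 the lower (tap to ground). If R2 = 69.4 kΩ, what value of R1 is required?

R1 ≈ 6.64 kΩ

V_out/V_s = R2/(R1+R2) = 0.9127.
R1 = R2·(1/k − 1) = 69.4 × 0.09565 = 6.638 kΩ.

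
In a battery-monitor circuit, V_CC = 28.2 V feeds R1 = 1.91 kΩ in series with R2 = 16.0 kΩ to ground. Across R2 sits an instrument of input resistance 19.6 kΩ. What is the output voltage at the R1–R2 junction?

First combine the lower leg with the load: R2 ‖ R_L = 8.809 kΩ.
Voltage divider with the loaded lower leg: V_out = 28.2 × 8.809/(1.91 + 8.809) = 28.2 × 0.8218 = 23.18 V.

V_out ≈ 23.2 V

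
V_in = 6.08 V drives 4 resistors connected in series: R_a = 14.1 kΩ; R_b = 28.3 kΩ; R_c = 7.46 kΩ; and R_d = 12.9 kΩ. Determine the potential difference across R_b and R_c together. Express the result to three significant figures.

Total series resistance ΣR = 14.1 + 28.3 + 7.46 + 12.9 = 62.76 kΩ.
R_{R_b..R_c} = 28.3 + 7.46 = 35.76 kΩ.
Voltage divider: V = V_in · (35.76 / 62.76) = 6.08 × 0.5698 = 3.464 V.

V ≈ 3.46 V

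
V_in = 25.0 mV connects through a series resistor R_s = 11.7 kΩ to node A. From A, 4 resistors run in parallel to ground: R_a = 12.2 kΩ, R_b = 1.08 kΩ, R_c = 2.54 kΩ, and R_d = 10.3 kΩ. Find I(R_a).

I ≈ 0.111 µA

Parallel bank: R_p = 1/(1/12.2 + 1/1.08 + 1/2.54 + 1/10.3) = 0.6673 kΩ.
V_A = 25.0 × 0.6673/12.37 = 1.349 mV.
I(R_a) = V_A / R_a = 1.349/12.2 = 0.1106 µA.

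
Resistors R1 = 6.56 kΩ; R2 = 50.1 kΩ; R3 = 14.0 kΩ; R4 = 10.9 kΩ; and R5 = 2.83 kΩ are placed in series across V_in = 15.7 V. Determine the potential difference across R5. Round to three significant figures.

V ≈ 0.526 V

ΣR = 6.56 + 50.1 + 14.0 + 10.9 + 2.83 = 84.39 kΩ.
V = V_in · R/ΣR = 15.7 × 0.03353 = 0.5265 V.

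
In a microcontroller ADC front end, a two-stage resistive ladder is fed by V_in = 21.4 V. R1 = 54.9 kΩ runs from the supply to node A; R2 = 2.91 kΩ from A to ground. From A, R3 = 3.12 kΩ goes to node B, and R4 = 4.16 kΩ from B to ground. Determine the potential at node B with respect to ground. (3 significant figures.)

Looking into the second stage from A: R3 + R4 = 7.280 kΩ appears in parallel with R2.
R2 ‖ (R3+R4) = 2.079 kΩ.
So V_A = 21.4 × 0.03649 = 0.7808 V.
Then the unloaded second divider: V_B = V_A × R4/(R3+R4) = 0.7808 × 0.5714 = 0.4462 V.

V_B ≈ 0.446 V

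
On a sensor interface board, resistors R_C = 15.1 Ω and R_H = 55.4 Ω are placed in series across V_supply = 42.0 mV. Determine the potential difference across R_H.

V ≈ 33.0 mV

Series total: ΣR = 15.1 + 55.4 = 70.50 Ω.
V = V_supply · R/ΣR = 42.0 × 0.7858 = 33.00 mV.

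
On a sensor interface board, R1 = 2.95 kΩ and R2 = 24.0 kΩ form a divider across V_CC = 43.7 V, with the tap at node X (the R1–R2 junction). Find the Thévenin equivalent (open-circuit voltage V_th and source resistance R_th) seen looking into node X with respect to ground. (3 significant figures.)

With X open, the divider is unloaded: V_th = 43.7 × 24.0/26.95 = 38.92 V.
With V_CC suppressed (replaced by a short), R_th = R1 ‖ R2 = (2.950 × 24.0)/(2.950 + 24.0) = 2.627 kΩ.

V_th ≈ 38.9 V, R_th ≈ 2.63 kΩ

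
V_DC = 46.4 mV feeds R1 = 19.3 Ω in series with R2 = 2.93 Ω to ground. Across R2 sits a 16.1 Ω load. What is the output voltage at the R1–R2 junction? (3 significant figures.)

First combine the lower leg with the load: R2 ‖ R_L = 2.479 Ω.
Now apply the divider: V_out = 46.4 × 0.1138 = 5.281 mV.
(Unloaded it would be 6.12 mV; the load pulls it down.)

V_out ≈ 5.28 mV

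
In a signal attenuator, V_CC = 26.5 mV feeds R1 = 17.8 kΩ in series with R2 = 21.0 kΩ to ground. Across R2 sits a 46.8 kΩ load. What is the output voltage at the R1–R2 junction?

V_out ≈ 11.9 mV

First combine the lower leg with the load: R2 ‖ R_L = 14.50 kΩ.
Now apply the divider: V_out = 26.5 × 0.4488 = 11.89 mV.
(Unloaded it would be 14.3 mV; the load pulls it down.)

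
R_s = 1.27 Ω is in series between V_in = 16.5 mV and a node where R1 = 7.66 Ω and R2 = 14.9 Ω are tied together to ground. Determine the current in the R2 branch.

I ≈ 0.885 mA

Combine the parallel branches: R_p = (1/7.66 + 1/14.9)⁻¹ = 5.059 Ω.
V_A by voltage divider: V_A = 16.5 × 5.059/(1.27 + 5.059) = 13.19 mV.
Branch current I = V_A/R2 = 13.19/14.9 = 0.8852 mA.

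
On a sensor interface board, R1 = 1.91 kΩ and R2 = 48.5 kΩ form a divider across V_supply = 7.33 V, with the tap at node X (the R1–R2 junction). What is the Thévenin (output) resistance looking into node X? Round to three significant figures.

With V_supply suppressed (replaced by a short), R_th = R1 ‖ R2 = (1.910 × 48.5)/(1.910 + 48.5) = 1.838 kΩ.

R_th ≈ 1.84 kΩ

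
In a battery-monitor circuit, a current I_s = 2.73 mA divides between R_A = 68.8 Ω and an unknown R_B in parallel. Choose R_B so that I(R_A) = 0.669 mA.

R_B ≈ 22.3 Ω

In a two-way split, I_A/I_s = R_B/(R_A + R_B).
0.669/2.73 = R_B/(R_A + R_B) → R_B = R_A · (0.2451)/(1 − 0.2451) = 68.8 × 0.3246 = 22.33 Ω.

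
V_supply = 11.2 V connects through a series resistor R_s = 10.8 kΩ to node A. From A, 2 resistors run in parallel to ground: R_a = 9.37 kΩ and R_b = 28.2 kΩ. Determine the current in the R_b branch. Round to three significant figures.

Combine the parallel branches: R_p = (1/9.37 + 1/28.2)⁻¹ = 7.033 kΩ.
V_A by voltage divider: V_A = 11.2 × 7.033/(10.8 + 7.033) = 4.417 V.
Branch current I = V_A/R_b = 4.417/28.2 = 0.1566 mA.

I ≈ 0.157 mA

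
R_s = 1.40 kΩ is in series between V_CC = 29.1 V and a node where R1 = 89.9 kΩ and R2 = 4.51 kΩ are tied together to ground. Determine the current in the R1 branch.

I ≈ 0.244 mA

Parallel bank: R_p = 1/(1/89.9 + 1/4.51) = 4.295 kΩ.
V_A = 29.1 × 4.295/5.695 = 21.95 V.
I(R1) = V_A / R1 = 21.95/89.9 = 0.2441 mA.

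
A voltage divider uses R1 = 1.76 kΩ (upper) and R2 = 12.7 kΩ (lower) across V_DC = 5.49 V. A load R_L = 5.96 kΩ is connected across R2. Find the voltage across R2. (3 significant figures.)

R2 ‖ R_L = (12.7 × 5.96)/(12.7 + 5.96) = 4.056 kΩ.
Then V_out = V_DC · R2'/(R1 + R2') = 5.49 × 4.056/5.816 = 3.829 V.

V_out ≈ 3.83 V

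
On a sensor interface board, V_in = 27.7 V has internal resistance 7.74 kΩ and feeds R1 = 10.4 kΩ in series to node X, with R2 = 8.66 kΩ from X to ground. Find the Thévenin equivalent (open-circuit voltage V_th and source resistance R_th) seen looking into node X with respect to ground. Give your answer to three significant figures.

R1' = 7.74 + 10.4 = 18.14 kΩ (source resistance + R1).
V_th is the unloaded tap voltage: V_in · R2/(R1'+R2) = 27.7 × 0.3231 = 8.951 V.
Looking into X with the source shorted: R_th = R1'·R2/(R1'+R2) = 18.14 × 8.66/26.80 = 5.862 kΩ.

V_th ≈ 8.95 V, R_th ≈ 5.86 kΩ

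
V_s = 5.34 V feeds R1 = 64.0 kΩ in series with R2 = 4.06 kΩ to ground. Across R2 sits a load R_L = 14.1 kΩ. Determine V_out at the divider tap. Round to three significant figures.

The load sits in parallel with R2, giving an effective lower resistance R2' = R2·R_L/(R2+R_L) = 3.152 kΩ.
Voltage divider with the loaded lower leg: V_out = 5.34 × 3.152/(64.0 + 3.152) = 5.34 × 0.04694 = 0.2507 V.

V_out ≈ 0.251 V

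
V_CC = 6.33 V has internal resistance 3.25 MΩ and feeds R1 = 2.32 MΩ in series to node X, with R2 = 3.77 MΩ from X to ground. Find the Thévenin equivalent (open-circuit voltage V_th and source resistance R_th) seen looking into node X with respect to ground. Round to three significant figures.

R1' = 3.25 + 2.32 = 5.570 MΩ (source resistance + R1).
V_th is the unloaded tap voltage: V_CC · R2/(R1'+R2) = 6.33 × 0.4036 = 2.555 V.
With V_CC suppressed (replaced by a short), R_th = R1' ‖ R2 = (5.570 × 3.77)/(5.570 + 3.77) = 2.248 MΩ.

V_th ≈ 2.56 V, R_th ≈ 2.25 MΩ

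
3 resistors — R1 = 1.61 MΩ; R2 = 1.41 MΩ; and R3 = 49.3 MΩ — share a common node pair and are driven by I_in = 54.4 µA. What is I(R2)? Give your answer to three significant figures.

ΣG = 1/1.61 + 1/1.41 + 1/49.3 = 1.351.
By the current-divider rule, I = I_in · G_k/ΣG = 54.4 × 0.5251 = 28.57 µA.

I ≈ 28.6 µA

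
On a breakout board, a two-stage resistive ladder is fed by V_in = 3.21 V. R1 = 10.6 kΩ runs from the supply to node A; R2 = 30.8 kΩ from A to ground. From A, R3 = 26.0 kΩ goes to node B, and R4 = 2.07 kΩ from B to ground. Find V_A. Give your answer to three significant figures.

V_A ≈ 1.86 V

The second stage (R3 + R4 = 28.07 kΩ) loads node A in parallel with R2.
R2 ‖ (R3+R4) = 14.69 kΩ.
V_A = 3.21 × 14.69/(10.6 + 14.69) = 1.864 V.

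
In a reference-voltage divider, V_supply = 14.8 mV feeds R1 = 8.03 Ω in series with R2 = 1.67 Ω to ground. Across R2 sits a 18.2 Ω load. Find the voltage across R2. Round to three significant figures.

R2 ‖ R_L = (1.67 × 18.2)/(1.67 + 18.2) = 1.530 Ω.
Then V_out = V_supply · R2'/(R1 + R2') = 14.8 × 1.530/9.560 = 2.368 mV.

V_out ≈ 2.37 mV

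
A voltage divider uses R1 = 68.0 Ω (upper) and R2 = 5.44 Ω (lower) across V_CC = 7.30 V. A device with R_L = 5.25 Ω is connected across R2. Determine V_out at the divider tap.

V_out ≈ 0.276 V

The load sits in parallel with R2, giving an effective lower resistance R2' = R2·R_L/(R2+R_L) = 2.672 Ω.
Then V_out = V_CC · R2'/(R1 + R2') = 7.30 × 2.672/70.67 = 0.2760 V.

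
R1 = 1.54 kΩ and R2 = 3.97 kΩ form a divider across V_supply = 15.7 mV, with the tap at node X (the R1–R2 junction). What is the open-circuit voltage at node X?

V_th ≈ 11.3 mV

Open-circuit (no load on X): V_th = V_supply · R2/(R1 + R2) = 15.7 × 3.97/(1.540 + 3.97) = 11.31 mV.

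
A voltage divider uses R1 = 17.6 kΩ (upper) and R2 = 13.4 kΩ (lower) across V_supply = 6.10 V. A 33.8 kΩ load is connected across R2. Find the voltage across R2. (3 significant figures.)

The load sits in parallel with R2, giving an effective lower resistance R2' = R2·R_L/(R2+R_L) = 9.596 kΩ.
Then V_out = V_supply · R2'/(R1 + R2') = 6.10 × 9.596/27.20 = 2.152 V.

V_out ≈ 2.15 V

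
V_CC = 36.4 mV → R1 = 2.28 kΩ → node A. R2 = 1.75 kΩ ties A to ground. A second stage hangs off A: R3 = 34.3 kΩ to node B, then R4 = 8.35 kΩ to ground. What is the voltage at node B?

Looking into the second stage from A: R3 + R4 = 42.65 kΩ appears in parallel with R2.
R2 ‖ (R3+R4) = 1.681 kΩ.
So V_A = 36.4 × 0.4244 = 15.45 mV.
Stage 2 is unloaded, so V_B = V_A · R4/(R3+R4) = 15.45 × 8.35/42.65 = 3.024 mV.

V_B ≈ 3.02 mV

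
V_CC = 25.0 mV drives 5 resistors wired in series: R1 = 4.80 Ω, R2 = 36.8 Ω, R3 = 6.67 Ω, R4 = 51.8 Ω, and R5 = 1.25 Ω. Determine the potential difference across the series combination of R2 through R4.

V ≈ 23.5 mV

ΣR = 4.80 + 36.8 + 6.67 + 51.8 + 1.25 = 101.3 Ω.
R_{R2..R4} = 36.8 + 6.67 + 51.8 = 95.27 Ω.
V = V_CC · R/ΣR = 25.0 × 0.9403 = 23.51 mV.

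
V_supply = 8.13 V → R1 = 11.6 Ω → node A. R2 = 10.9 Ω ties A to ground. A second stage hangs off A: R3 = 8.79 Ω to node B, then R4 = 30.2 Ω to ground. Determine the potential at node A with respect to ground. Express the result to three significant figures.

V_A ≈ 3.44 V

The second stage (R3 + R4 = 38.99 Ω) loads node A in parallel with R2.
R2 ‖ (R3+R4) = 8.519 Ω.
V_A = 8.13 × 8.519/(11.6 + 8.519) = 3.442 V.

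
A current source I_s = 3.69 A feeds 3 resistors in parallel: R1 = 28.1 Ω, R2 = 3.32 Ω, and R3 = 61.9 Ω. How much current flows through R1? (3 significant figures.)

ΣG = 1/28.1 + 1/3.32 + 1/61.9 = 0.3529.
R1 takes the fraction G_k/ΣG = 0.03559/0.3529 = 0.1008, so I = 3.69 × 0.1008 = 0.3721 A.

I ≈ 0.372 A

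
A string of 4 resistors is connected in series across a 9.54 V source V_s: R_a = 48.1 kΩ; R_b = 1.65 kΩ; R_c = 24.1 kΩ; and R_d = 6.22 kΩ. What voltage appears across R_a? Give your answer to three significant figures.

V ≈ 5.73 V

Total series resistance ΣR = 48.1 + 1.65 + 24.1 + 6.22 = 80.07 kΩ.
Voltage divider: V = V_s · (48.10 / 80.07) = 9.54 × 0.6007 = 5.731 V.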